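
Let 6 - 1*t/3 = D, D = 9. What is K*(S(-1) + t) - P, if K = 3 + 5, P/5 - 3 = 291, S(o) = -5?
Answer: -1582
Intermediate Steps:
t = -9 (t = 18 - 3*9 = 18 - 27 = -9)
P = 1470 (P = 15 + 5*291 = 15 + 1455 = 1470)
K = 8
K*(S(-1) + t) - P = 8*(-5 - 9) - 1*1470 = 8*(-14) - 1470 = -112 - 1470 = -1582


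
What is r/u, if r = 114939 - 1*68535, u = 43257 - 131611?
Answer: -23202/44177 ≈ -0.52521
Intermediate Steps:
u = -88354
r = 46404 (r = 114939 - 68535 = 46404)
r/u = 46404/(-88354) = 46404*(-1/88354) = -23202/44177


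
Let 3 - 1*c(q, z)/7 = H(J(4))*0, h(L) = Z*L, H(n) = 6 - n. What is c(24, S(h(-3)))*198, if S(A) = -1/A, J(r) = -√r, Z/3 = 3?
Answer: 4158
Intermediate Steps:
Z = 9 (Z = 3*3 = 9)
h(L) = 9*L
c(q, z) = 21 (c(q, z) = 21 - 7*(6 - (-1)*√4)*0 = 21 - 7*(6 - (-1)*2)*0 = 21 - 7*(6 - 1*(-2))*0 = 21 - 7*(6 + 2)*0 = 21 - 56*0 = 21 - 7*0 = 21 + 0 = 21)
c(24, S(h(-3)))*198 = 21*198 = 4158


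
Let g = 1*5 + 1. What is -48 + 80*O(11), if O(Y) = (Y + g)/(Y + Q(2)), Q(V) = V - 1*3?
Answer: 88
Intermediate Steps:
Q(V) = -3 + V (Q(V) = V - 3 = -3 + V)
g = 6 (g = 5 + 1 = 6)
O(Y) = (6 + Y)/(-1 + Y) (O(Y) = (Y + 6)/(Y + (-3 + 2)) = (6 + Y)/(Y - 1) = (6 + Y)/(-1 + Y))
-48 + 80*O(11) = -48 + 80*((6 + 11)/(-1 + 11)) = -48 + 80*(17/10) = -48 + 136 = 88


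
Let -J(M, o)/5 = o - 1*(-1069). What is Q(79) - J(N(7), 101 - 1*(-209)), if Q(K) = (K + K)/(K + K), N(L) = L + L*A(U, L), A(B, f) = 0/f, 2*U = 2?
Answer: 6896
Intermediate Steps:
U = 1 (U = (1/2)*2 = 1)
A(B, f) = 0
N(L) = L (N(L) = L + L*0 = L + 0 = L)
J(M, o) = -5345 - 5*o (J(M, o) = -5*(o - 1*(-1069)) = -5*(o + 1069) = -5*(1069 + o) = -5345 - 5*o)
Q(K) = 1 (Q(K) = (2*K)/((2*K)) = (2*K)*(1/(2*K)) = 1)
Q(79) - J(N(7), 101 - 1*(-209)) = 1 - (-5345 - 5*(101 - 1*(-209))) = 1 - (-5345 - 5*(101 + 209)) = 1 - (-5345 - 5*310) = 1 - (-5345 - 1550) = 1 - 1*(-6895) = 1 + 6895 = 6896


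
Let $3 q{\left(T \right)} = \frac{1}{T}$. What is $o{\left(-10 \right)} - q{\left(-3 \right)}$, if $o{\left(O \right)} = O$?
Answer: $- \frac{89}{9} \approx -9.8889$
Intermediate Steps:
$q{\left(T \right)} = \frac{1}{3 T}$
$o{\left(-10 \right)} - q{\left(-3 \right)} = -10 - \frac{1}{3 \left(-3\right)} = -10 - \frac{1}{3} \left(- \frac{1}{3}\right) = -10 - - \frac{1}{9} = -10 + \frac{1}{9} = - \frac{89}{9}$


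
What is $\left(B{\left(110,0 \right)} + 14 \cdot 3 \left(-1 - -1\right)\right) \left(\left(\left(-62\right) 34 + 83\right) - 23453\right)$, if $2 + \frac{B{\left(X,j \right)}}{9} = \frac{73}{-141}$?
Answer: $\frac{27134070}{47} \approx 5.7732 \cdot 10^{5}$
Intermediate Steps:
$B{\left(X,j \right)} = - \frac{1065}{47}$ ($B{\left(X,j \right)} = -18 + 9 \frac{73}{-141} = -18 + 9 \cdot 73 \left(- \frac{1}{141}\right) = -18 + 9 \left(- \frac{73}{141}\right) = -18 - \frac{219}{47} = - \frac{1065}{47}$)
$\left(B{\left(110,0 \right)} + 14 \cdot 3 \left(-1 - -1\right)\right) \left(\left(\left(-62\right) 34 + 83\right) - 23453\right) = \left(- \frac{1065}{47} + 14 \cdot 3 \left(-1 - -1\right)\right) \left(\left(\left(-62\right) 34 + 83\right) - 23453\right) = \left(- \frac{1065}{47} + 42 \left(-1 + 1\right)\right) \left(\left(-2108 + 83\right) - 23453\right) = \left(- \frac{1065}{47} + 42 \cdot 0\right) \left(-2025 - 23453\right) = \left(- \frac{1065}{47} + 0\right) \left(-25478\right) = \left(- \frac{1065}{47}\right) \left(-25478\right) = \frac{27134070}{47}$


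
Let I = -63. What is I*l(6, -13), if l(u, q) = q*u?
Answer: 4914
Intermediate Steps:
I*l(6, -13) = -(-819)*6 = -63*(-78) = 4914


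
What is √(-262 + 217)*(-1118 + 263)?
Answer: -2565*I*√5 ≈ -5735.5*I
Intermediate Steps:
√(-262 + 217)*(-1118 + 263) = √(-45)*(-855) = (3*I*√5)*(-855) = -2565*I*√5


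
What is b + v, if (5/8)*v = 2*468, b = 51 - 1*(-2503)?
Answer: 20258/5 ≈ 4051.6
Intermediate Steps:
b = 2554 (b = 51 + 2503 = 2554)
v = 7488/5 (v = 8*(2*468)/5 = (8/5)*936 = 7488/5 ≈ 1497.6)
b + v = 2554 + 7488/5 = 20258/5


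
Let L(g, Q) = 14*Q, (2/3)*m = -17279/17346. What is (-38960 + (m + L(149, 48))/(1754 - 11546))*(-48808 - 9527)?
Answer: 85784168649174005/37744896 ≈ 2.2727e+9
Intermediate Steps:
m = -17279/11564 (m = 3*(-17279/17346)/2 = 3*(-17279*1/17346)/2 = (3/2)*(-17279/17346) = -17279/11564 ≈ -1.4942)
(-38960 + (m + L(149, 48))/(1754 - 11546))*(-48808 - 9527) = (-38960 + (-17279/11564 + 14*48)/(1754 - 11546))*(-48808 - 9527) = (-38960 + (-17279/11564 + 672)/(-9792))*(-58335) = (-38960 + (7753729/11564)*(-1/9792))*(-58335) = (-38960 - 7753729/113234688)*(-58335) = -4411631198209/113234688*(-58335) = 85784168649174005/37744896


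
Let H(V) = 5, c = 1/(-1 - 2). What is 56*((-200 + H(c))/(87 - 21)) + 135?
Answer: -335/11 ≈ -30.455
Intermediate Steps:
c = -1/3 (c = 1/(-3) = -1/3 ≈ -0.33333)
56*((-200 + H(c))/(87 - 21)) + 135 = 56*((-200 + 5)/(87 - 21)) + 135 = 56*(-195/66) + 135 = 56*(-195*1/66) + 135 = 56*(-65/22) + 135 = -1820/11 + 135 = -335/11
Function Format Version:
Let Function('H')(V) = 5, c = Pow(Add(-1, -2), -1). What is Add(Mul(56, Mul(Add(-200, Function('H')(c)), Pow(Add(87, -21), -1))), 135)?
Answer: Rational(-335, 11) ≈ -30.455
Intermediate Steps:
c = Rational(-1, 3) (c = Pow(-3, -1) = Rational(-1, 3) ≈ -0.33333)
Add(Mul(56, Mul(Add(-200, Function('H')(c)), Pow(Add(87, -21), -1))), 135) = Add(Mul(56, Mul(Add(-200, 5), Pow(Add(87, -21), -1))), 135) = Add(Mul(56, Mul(-195, Pow(66, -1))), 135) = Add(Mul(56, Mul(-195, Rational(1, 66))), 135) = Add(Mul(56, Rational(-65, 22)), 135) = Add(Rational(-1820, 11), 135) = Rational(-335, 11)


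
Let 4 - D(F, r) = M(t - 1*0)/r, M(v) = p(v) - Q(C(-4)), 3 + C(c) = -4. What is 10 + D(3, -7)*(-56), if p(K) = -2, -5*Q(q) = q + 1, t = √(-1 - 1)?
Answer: -942/5 ≈ -188.40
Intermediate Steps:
t = I*√2 (t = √(-2) = I*√2 ≈ 1.4142*I)
C(c) = -7 (C(c) = -3 - 4 = -7)
Q(q) = -⅕ - q/5 (Q(q) = -(q + 1)/5 = -(1 + q)/5 = -⅕ - q/5)
M(v) = -16/5 (M(v) = -2 - (-⅕ - ⅕*(-7)) = -2 - (-⅕ + 7/5) = -2 - 1*6/5 = -2 - 6/5 = -16/5)
D(F, r) = 4 + 16/(5*r) (D(F, r) = 4 - (-16)/(5*r) = 4 + 16/(5*r))
10 + D(3, -7)*(-56) = 10 + (4 + (16/5)/(-7))*(-56) = 10 + (4 + (16/5)*(-⅐))*(-56) = 10 + (4 - 16/35)*(-56) = 10 + (124/35)*(-56) = 10 - 992/5 = -942/5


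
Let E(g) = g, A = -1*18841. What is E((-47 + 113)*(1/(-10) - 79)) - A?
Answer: 68102/5 ≈ 13620.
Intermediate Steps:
A = -18841
E((-47 + 113)*(1/(-10) - 79)) - A = (-47 + 113)*(1/(-10) - 79) - 1*(-18841) = 66*(-1/10 - 79) + 18841 = 66*(-791/10) + 18841 = -26103/5 + 18841 = 68102/5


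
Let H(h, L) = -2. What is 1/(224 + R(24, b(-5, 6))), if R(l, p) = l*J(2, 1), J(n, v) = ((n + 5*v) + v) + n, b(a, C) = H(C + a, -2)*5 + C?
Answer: 1/464 ≈ 0.0021552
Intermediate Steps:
b(a, C) = -10 + C (b(a, C) = -2*5 + C = -10 + C)
J(n, v) = 2*n + 6*v (J(n, v) = (n + 6*v) + n = 2*n + 6*v)
R(l, p) = 10*l (R(l, p) = l*(2*2 + 6*1) = l*(4 + 6) = l*10 = 10*l)
1/(224 + R(24, b(-5, 6))) = 1/(224 + 10*24) = 1/(224 + 240) = 1/464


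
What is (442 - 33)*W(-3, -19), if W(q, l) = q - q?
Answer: 0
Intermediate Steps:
W(q, l) = 0
(442 - 33)*W(-3, -19) = (442 - 33)*0 = 409*0 = 0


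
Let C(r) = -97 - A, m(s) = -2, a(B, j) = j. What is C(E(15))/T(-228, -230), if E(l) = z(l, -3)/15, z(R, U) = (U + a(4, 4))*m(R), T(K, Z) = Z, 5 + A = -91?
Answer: 1/230 ≈ 0.0043478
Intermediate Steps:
A = -96 (A = -5 - 91 = -96)
z(R, U) = -8 - 2*U (z(R, U) = (U + 4)*(-2) = (4 + U)*(-2) = -8 - 2*U)
E(l) = -2/15 (E(l) = (-8 - 2*(-3))/15 = (-8 + 6)*(1/15) = -2*1/15 = -2/15)
C(r) = -1 (C(r) = -97 - 1*(-96) = -97 + 96 = -1)
C(E(15))/T(-228, -230) = -1/(-230) = -1*(-1/230) = 1/230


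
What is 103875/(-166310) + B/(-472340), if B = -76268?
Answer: -1819009321/3927743270 ≈ -0.46312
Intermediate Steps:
103875/(-166310) + B/(-472340) = 103875/(-166310) - 76268/(-472340) = 103875*(-1/166310) - 76268*(-1/472340) = -20775/33262 + 19067/118085 = -1819009321/3927743270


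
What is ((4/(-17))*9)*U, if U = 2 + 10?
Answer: -432/17 ≈ -25.412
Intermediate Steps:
U = 12
((4/(-17))*9)*U = ((4/(-17))*9)*12 = ((4*(-1/17))*9)*12 = -4/17*9*12 = -36/17*12 = -432/17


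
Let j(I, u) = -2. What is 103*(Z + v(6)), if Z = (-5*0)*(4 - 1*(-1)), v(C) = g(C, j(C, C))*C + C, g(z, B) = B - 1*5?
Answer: -3708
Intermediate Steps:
g(z, B) = -5 + B (g(z, B) = B - 5 = -5 + B)
v(C) = -6*C (v(C) = (-5 - 2)*C + C = -7*C + C = -6*C)
Z = 0 (Z = 0*(4 + 1) = 0*5 = 0)
103*(Z + v(6)) = 103*(0 - 6*6) = 103*(0 - 36) = 103*(-36) = -3708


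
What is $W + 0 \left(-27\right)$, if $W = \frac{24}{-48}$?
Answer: $- \frac{1}{2} \approx -0.5$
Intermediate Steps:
$W = - \frac{1}{2}$ ($W = 24 \left(- \frac{1}{48}\right) = - \frac{1}{2} \approx -0.5$)
$W + 0 \left(-27\right) = - \frac{1}{2} + 0 \left(-27\right) = - \frac{1}{2} + 0 = - \frac{1}{2}$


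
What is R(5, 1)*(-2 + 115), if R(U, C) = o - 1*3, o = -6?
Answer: -1017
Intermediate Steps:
R(U, C) = -9 (R(U, C) = -6 - 1*3 = -6 - 3 = -9)
R(5, 1)*(-2 + 115) = -9*(-2 + 115) = -9*113 = -1017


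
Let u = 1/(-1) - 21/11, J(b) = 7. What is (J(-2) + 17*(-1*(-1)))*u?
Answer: -768/11 ≈ -69.818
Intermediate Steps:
u = -32/11 (u = 1*(-1) - 21*1/11 = -1 - 21/11 = -32/11 ≈ -2.9091)
(J(-2) + 17*(-1*(-1)))*u = (7 + 17*(-1*(-1)))*(-32/11) = (7 + 17*1)*(-32/11) = (7 + 17)*(-32/11) = 24*(-32/11) = -768/11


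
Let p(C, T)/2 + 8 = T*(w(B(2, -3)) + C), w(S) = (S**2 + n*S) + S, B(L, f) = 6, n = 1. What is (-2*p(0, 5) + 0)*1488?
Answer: -1380864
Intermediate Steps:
w(S) = S**2 + 2*S (w(S) = (S**2 + 1*S) + S = (S**2 + S) + S = (S + S**2) + S = S**2 + 2*S)
p(C, T) = -16 + 2*T*(48 + C) (p(C, T) = -16 + 2*(T*(6*(2 + 6) + C)) = -16 + 2*(T*(6*8 + C)) = -16 + 2*(T*(48 + C)) = -16 + 2*T*(48 + C))
(-2*p(0, 5) + 0)*1488 = (-2*(-16 + 96*5 + 2*0*5) + 0)*1488 = (-2*(-16 + 480 + 0) + 0)*1488 = (-2*464 + 0)*1488 = (-928 + 0)*1488 = -928*1488 = -1380864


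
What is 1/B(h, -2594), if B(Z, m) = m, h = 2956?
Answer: -1/2594 ≈ -0.00038551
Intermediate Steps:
1/B(h, -2594) = 1/(-2594) = -1/2594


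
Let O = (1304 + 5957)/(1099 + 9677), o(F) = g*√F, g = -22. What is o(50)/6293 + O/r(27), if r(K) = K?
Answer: 7261/290952 - 110*√2/6293 ≈ 0.00023592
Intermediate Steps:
o(F) = -22*√F
O = 7261/10776 ≈ 0.67381
o(50)/6293 + O/r(27) = -110*√2/6293 + (7261/10776)/27 = -110*√2*(1/6293) + (7261/10776)*(1/27) = -110*√2*(1/6293) + 7261/290952 = -110*√2/6293 + 7261/290952 = 7261/290952 - 110*√2/6293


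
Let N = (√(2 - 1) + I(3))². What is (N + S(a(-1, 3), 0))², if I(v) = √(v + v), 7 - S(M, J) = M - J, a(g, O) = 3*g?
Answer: 313 + 68*√6 ≈ 479.57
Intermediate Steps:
S(M, J) = 7 + J - M (S(M, J) = 7 - (M - J) = 7 + (J - M) = 7 + J - M)
I(v) = √2*√v (I(v) = √(2*v) = √2*√v)
N = (1 + √6)² (N = (√(2 - 1) + √2*√3)² = (√1 + √6)² = (1 + √6)² ≈ 11.899)
(N + S(a(-1, 3), 0))² = ((1 + √6)² + (7 + 0 - 3*(-1)))² = ((1 + √6)² + (7 + 0 - 1*(-3)))² = ((1 + √6)² + (7 + 0 + 3))² = ((1 + √6)² + 10)² = (10 + (1 + √6)²)²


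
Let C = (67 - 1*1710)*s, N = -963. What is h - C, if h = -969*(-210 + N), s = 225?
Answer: 1506312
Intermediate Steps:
h = 1136637 (h = -969*(-210 - 963) = -969*(-1173) = 1136637)
C = -369675 (C = (67 - 1*1710)*225 = (67 - 1710)*225 = -1643*225 = -369675)
h - C = 1136637 - 1*(-369675) = 1136637 + 369675 = 1506312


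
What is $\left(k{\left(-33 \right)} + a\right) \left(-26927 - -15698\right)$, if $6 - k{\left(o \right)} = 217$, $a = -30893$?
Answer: $349266816$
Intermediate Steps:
$k{\left(o \right)} = -211$ ($k{\left(o \right)} = 6 - 217 = -211$)
$\left(k{\left(-33 \right)} + a\right) \left(-26927 - -15698\right) = \left(-211 - 30893\right) \left(-26927 - -15698\right) = - 31104 \left(-26927 + 15698\right) = \left(-31104\right) \left(-11229\right) = 349266816$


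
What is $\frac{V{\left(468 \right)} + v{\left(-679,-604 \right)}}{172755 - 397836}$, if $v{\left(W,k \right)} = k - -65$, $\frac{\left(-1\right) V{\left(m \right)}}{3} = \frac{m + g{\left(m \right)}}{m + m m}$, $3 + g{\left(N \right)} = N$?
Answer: $\frac{13145443}{5489275428} \approx 0.0023948$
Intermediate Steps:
$g{\left(N \right)} = -3 + N$
$V{\left(m \right)} = - \frac{3 \left(-3 + 2 m\right)}{m + m^{2}}$ ($V{\left(m \right)} = - 3 \frac{m + \left(-3 + m\right)}{m + m m} = - 3 \frac{-3 + 2 m}{m + m^{2}} = - \frac{3 \left(-3 + 2 m\right)}{m + m^{2}}$)
$v{\left(W,k \right)} = 65 + k$ ($v{\left(W,k \right)} = k + 65 = 65 + k$)
$\frac{V{\left(468 \right)} + v{\left(-679,-604 \right)}}{172755 - 397836} = \frac{\frac{3 \left(3 - 936\right)}{468 \left(1 + 468\right)} + \left(65 - 604\right)}{172755 - 397836} = \frac{3 \cdot \frac{1}{468} \cdot \frac{1}{469} \left(3 - 936\right) - 539}{-225081} = \left(3 \cdot \frac{1}{468} \cdot \frac{1}{469} \left(-933\right) - 539\right) \left(- \frac{1}{225081}\right) = \left(- \frac{311}{24388} - 539\right) \left(- \frac{1}{225081}\right) = \left(- \frac{13145443}{24388}\right) \left(- \frac{1}{225081}\right) = \frac{13145443}{5489275428}$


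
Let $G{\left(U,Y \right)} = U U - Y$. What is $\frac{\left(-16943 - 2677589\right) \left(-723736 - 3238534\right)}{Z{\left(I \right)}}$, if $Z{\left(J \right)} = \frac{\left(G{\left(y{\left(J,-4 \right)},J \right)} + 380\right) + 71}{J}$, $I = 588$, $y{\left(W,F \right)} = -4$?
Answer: $- \frac{6277760424892320}{121} \approx -5.1882 \cdot 10^{13}$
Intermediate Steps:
$G{\left(U,Y \right)} = U^{2} - Y$
$Z{\left(J \right)} = \frac{467 - J}{J}$ ($Z{\left(J \right)} = \frac{\left(\left(\left(-4\right)^{2} - J\right) + 380\right) + 71}{J} = \frac{\left(\left(16 - J\right) + 380\right) + 71}{J} = \frac{\left(396 - J\right) + 71}{J} = \frac{467 - J}{J}$)
$\frac{\left(-16943 - 2677589\right) \left(-723736 - 3238534\right)}{Z{\left(I \right)}} = \frac{\left(-16943 - 2677589\right) \left(-723736 - 3238534\right)}{\frac{1}{588} \left(467 - 588\right)} = \frac{\left(-2694532\right) \left(-3962270\right)}{\frac{1}{588} \left(467 - 588\right)} = \frac{10676463307640}{\frac{1}{588} \left(-121\right)} = \frac{10676463307640}{- \frac{121}{588}} = 10676463307640 \left(- \frac{588}{121}\right) = - \frac{6277760424892320}{121}$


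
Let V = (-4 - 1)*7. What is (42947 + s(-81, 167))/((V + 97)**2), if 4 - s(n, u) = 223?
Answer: 10682/961 ≈ 11.116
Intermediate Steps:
s(n, u) = -219 (s(n, u) = 4 - 1*223 = 4 - 223 = -219)
V = -35 (V = -5*7 = -35)
(42947 + s(-81, 167))/((V + 97)**2) = (42947 - 219)/((-35 + 97)**2) = 42728/(62**2) = 42728/3844 = 42728*(1/3844) = 10682/961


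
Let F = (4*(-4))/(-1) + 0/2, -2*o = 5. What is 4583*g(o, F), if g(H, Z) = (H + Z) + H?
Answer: 50413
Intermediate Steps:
o = -5/2 (o = -½*5 = -5/2 ≈ -2.5000)
F = 16 (F = -16*(-1) + 0*(½) = 16 + 0 = 16)
g(H, Z) = Z + 2*H
4583*g(o, F) = 4583*(16 + 2*(-5/2)) = 4583*(16 - 5) = 4583*11 = 50413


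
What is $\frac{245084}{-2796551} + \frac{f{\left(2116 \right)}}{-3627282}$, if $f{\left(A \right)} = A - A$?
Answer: $- \frac{245084}{2796551} \approx -0.087638$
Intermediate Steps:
$f{\left(A \right)} = 0$
$\frac{245084}{-2796551} + \frac{f{\left(2116 \right)}}{-3627282} = \frac{245084}{-2796551} + \frac{0}{-3627282} = 245084 \left(- \frac{1}{2796551}\right) + 0 \left(- \frac{1}{3627282}\right) = - \frac{245084}{2796551} + 0 = - \frac{245084}{2796551}$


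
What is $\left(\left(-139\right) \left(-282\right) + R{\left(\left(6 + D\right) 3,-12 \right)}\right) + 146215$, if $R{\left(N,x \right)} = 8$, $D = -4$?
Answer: $185421$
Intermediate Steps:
$\left(\left(-139\right) \left(-282\right) + R{\left(\left(6 + D\right) 3,-12 \right)}\right) + 146215 = \left(\left(-139\right) \left(-282\right) + 8\right) + 146215 = \left(39198 + 8\right) + 146215 = 39206 + 146215 = 185421$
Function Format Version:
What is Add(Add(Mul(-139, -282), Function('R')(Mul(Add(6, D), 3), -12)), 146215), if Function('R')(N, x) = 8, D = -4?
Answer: 185421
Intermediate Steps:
Add(Add(Mul(-139, -282), Function('R')(Mul(Add(6, D), 3), -12)), 146215) = Add(Add(Mul(-139, -282), 8), 146215) = Add(Add(39198, 8), 146215) = Add(39206, 146215) = 185421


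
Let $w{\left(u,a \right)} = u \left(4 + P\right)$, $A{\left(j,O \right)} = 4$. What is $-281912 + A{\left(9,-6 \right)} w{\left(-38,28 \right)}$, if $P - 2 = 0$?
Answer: $-282824$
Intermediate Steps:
$P = 2$ ($P = 2 + 0 = 2$)
$w{\left(u,a \right)} = 6 u$ ($w{\left(u,a \right)} = u \left(4 + 2\right) = u 6 = 6 u$)
$-281912 + A{\left(9,-6 \right)} w{\left(-38,28 \right)} = -281912 + 4 \cdot 6 \left(-38\right) = -281912 + 4 \left(-228\right) = -281912 - 912 = -282824$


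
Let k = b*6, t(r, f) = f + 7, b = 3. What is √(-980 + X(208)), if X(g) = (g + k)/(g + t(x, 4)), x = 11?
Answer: I*√46952286/219 ≈ 31.288*I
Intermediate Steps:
t(r, f) = 7 + f
k = 18 (k = 3*6 = 18)
X(g) = (18 + g)/(11 + g) (X(g) = (g + 18)/(g + (7 + 4)) = (18 + g)/(g + 11) = (18 + g)/(11 + g))
√(-980 + X(208)) = √(-980 + (18 + 208)/(11 + 208)) = √(-980 + 226/219) = √(-214394/219) = I*√46952286/219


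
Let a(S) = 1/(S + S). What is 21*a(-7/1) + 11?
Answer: 19/2 ≈ 9.5000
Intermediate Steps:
a(S) = 1/(2*S)
21*a(-7/1) + 11 = 21*(1/(2*((-7/1)))) + 11 = 21*(1/(2*((-7*1)))) + 11 = 21*((½)/(-7)) + 11 = 21*((½)*(-⅐)) + 11 = 21*(-1/14) + 11 = -3/2 + 11 = 19/2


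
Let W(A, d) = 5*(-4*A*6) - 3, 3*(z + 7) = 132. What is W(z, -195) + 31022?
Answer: 26579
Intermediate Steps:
z = 37 (z = -7 + (1/3)*132 = -7 + 44 = 37)
W(A, d) = -3 - 120*A (W(A, d) = 5*(-24*A) - 3 = -120*A - 3 = -3 - 120*A)
W(z, -195) + 31022 = (-3 - 120*37) + 31022 = (-3 - 4440) + 31022 = -4443 + 31022 = 26579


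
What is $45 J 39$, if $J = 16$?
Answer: $28080$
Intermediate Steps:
$45 J 39 = 45 \cdot 16 \cdot 39 = 720 \cdot 39 = 28080$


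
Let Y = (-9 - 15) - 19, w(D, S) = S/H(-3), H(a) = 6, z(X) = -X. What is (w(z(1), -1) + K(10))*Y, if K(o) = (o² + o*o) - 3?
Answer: -50783/6 ≈ -8463.8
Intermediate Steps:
w(D, S) = S/6
Y = -43 (Y = -24 - 19 = -43)
K(o) = -3 + 2*o² (K(o) = (o² + o²) - 3 = 2*o² - 3 = -3 + 2*o²)
(w(z(1), -1) + K(10))*Y = ((⅙)*(-1) + (-3 + 2*10²))*(-43) = (-⅙ + (-3 + 2*100))*(-43) = (-⅙ + (-3 + 200))*(-43) = (-⅙ + 197)*(-43) = (1181/6)*(-43) = -50783/6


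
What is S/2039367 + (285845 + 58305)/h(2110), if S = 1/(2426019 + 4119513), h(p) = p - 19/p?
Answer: 3231091913267204546027/19809893482066968588 ≈ 163.10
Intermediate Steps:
h(p) = p - 19/p
S = 1/6545532 ≈ 1.5278e-7
S/2039367 + (285845 + 58305)/h(2110) = (1/6545532)/2039367 + (285845 + 58305)/(2110 - 19/2110) = (1/6545532)*(1/2039367) + 344150/(2110 - 19*1/2110) = 1/13348741958244 + 344150/(2110 - 19/2110) = 1/13348741958244 + 344150/(4452081/2110) = 1/13348741958244 + 344150*(2110/4452081) = 1/13348741958244 + 726156500/4452081 = 3231091913267204546027/19809893482066968588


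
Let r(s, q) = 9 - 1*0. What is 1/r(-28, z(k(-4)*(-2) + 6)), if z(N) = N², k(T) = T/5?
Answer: ⅑ ≈ 0.11111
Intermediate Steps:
k(T) = T/5 (k(T) = T*(⅕) = T/5)
r(s, q) = 9 (r(s, q) = 9 + 0 = 9)
1/r(-28, z(k(-4)*(-2) + 6)) = 1/9 = ⅑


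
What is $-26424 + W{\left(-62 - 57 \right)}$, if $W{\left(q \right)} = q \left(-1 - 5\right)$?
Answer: $-25710$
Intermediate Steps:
$W{\left(q \right)} = - 6 q$ ($W{\left(q \right)} = q \left(-6\right) = - 6 q$)
$-26424 + W{\left(-62 - 57 \right)} = -26424 - 6 \left(-62 - 57\right) = -26424 - -714 = -26424 + 714 = -25710$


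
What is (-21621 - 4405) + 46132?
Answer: 20106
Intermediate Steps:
(-21621 - 4405) + 46132 = -26026 + 46132 = 20106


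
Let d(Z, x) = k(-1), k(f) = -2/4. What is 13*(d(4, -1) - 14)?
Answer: -377/2 ≈ -188.50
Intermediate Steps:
k(f) = -1/2 (k(f) = -2*1/4 = -1/2)
d(Z, x) = -1/2
13*(d(4, -1) - 14) = 13*(-1/2 - 14) = 13*(-29/2) = -377/2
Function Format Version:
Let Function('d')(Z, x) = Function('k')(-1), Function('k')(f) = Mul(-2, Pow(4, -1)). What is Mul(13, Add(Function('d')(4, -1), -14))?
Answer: Rational(-377, 2) ≈ -188.50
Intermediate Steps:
Function('k')(f) = Rational(-1, 2) (Function('k')(f) = Mul(-2, Rational(1, 4)) = Rational(-1, 2))
Function('d')(Z, x) = Rational(-1, 2)
Mul(13, Add(Function('d')(4, -1), -14)) = Mul(13, Add(Rational(-1, 2), -14)) = Mul(13, Rational(-29, 2)) = Rational(-377, 2)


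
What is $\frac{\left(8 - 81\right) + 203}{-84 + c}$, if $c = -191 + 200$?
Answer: $- \frac{26}{15} \approx -1.7333$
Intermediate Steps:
$c = 9$
$\frac{\left(8 - 81\right) + 203}{-84 + c} = \frac{\left(8 - 81\right) + 203}{-84 + 9} = \frac{\left(8 - 81\right) + 203}{-75} = \left(-73 + 203\right) \left(- \frac{1}{75}\right) = 130 \left(- \frac{1}{75}\right) = - \frac{26}{15}$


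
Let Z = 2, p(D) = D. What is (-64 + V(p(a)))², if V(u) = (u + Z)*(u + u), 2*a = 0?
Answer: 4096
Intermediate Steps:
a = 0 (a = (½)*0 = 0)
V(u) = 2*u*(2 + u) (V(u) = (u + 2)*(u + u) = (2 + u)*(2*u) = 2*u*(2 + u))
(-64 + V(p(a)))² = (-64 + 2*0*(2 + 0))² = (-64 + 2*0*2)² = (-64 + 0)² = (-64)² = 4096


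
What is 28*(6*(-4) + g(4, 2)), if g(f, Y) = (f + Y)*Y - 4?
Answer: -448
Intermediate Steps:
g(f, Y) = -4 + Y*(Y + f) (g(f, Y) = (Y + f)*Y - 4 = Y*(Y + f) - 4 = -4 + Y*(Y + f))
28*(6*(-4) + g(4, 2)) = 28*(6*(-4) + (-4 + 2² + 2*4)) = 28*(-24 + (-4 + 4 + 8)) = 28*(-24 + 8) = 28*(-16) = -448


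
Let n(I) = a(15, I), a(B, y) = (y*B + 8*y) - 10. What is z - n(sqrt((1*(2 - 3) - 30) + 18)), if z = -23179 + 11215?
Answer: -11954 - 23*I*sqrt(13) ≈ -11954.0 - 82.928*I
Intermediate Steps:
a(B, y) = -10 + 8*y + B*y (a(B, y) = (B*y + 8*y) - 10 = (8*y + B*y) - 10 = -10 + 8*y + B*y)
z = -11964
n(I) = -10 + 23*I (n(I) = -10 + 8*I + 15*I = -10 + 23*I)
z - n(sqrt((1*(2 - 3) - 30) + 18)) = -11964 - (-10 + 23*sqrt((1*(2 - 3) - 30) + 18)) = -11964 - (-10 + 23*sqrt((1*(-1) - 30) + 18)) = -11964 - (-10 + 23*sqrt((-1 - 30) + 18)) = -11964 - (-10 + 23*sqrt(-31 + 18)) = -11964 - (-10 + 23*sqrt(-13)) = -11964 - (-10 + 23*(I*sqrt(13))) = -11964 - (-10 + 23*I*sqrt(13)) = -11964 + (10 - 23*I*sqrt(13)) = -11954 - 23*I*sqrt(13)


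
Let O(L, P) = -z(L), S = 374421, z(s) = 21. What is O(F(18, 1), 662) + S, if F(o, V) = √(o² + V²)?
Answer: 374400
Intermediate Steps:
F(o, V) = √(V² + o²)
O(L, P) = -21 (O(L, P) = -1*21 = -21)
O(F(18, 1), 662) + S = -21 + 374421 = 374400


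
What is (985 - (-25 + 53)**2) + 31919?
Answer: 32120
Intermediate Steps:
(985 - (-25 + 53)**2) + 31919 = (985 - 1*28**2) + 31919 = (985 - 1*784) + 31919 = (985 - 784) + 31919 = 201 + 31919 = 32120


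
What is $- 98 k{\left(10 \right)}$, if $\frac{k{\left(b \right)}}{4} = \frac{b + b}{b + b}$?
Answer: $-392$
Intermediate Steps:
$k{\left(b \right)} = 4$ ($k{\left(b \right)} = 4 \frac{b + b}{b + b} = 4 \frac{2 b}{2 b} = 4 \cdot 2 b \frac{1}{2 b} = 4 \cdot 1 = 4$)
$- 98 k{\left(10 \right)} = \left(-98\right) 4 = -392$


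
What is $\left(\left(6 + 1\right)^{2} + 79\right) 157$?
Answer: $20096$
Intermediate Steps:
$\left(\left(6 + 1\right)^{2} + 79\right) 157 = \left(7^{2} + 79\right) 157 = \left(49 + 79\right) 157 = 128 \cdot 157 = 20096$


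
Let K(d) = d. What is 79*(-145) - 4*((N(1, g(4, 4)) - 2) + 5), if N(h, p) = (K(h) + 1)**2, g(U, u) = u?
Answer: -11483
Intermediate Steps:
N(h, p) = (1 + h)**2 (N(h, p) = (h + 1)**2 = (1 + h)**2)
79*(-145) - 4*((N(1, g(4, 4)) - 2) + 5) = 79*(-145) - 4*(((1 + 1)**2 - 2) + 5) = -11455 - 4*((2**2 - 2) + 5) = -11455 - 4*((4 - 2) + 5) = -11455 - 4*(2 + 5) = -11455 - 4*7 = -11455 - 28 = -11483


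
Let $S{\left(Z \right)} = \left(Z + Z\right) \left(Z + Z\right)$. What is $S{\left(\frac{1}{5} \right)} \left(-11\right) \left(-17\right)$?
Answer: $\frac{748}{25} \approx 29.92$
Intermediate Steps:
$S{\left(Z \right)} = 4 Z^{2}$ ($S{\left(Z \right)} = 2 Z 2 Z = 4 Z^{2}$)
$S{\left(\frac{1}{5} \right)} \left(-11\right) \left(-17\right) = 4 \left(\frac{1}{5}\right)^{2} \left(-11\right) \left(-17\right) = \frac{4}{25} \left(-11\right) \left(-17\right) = \left(- \frac{44}{25}\right) \left(-17\right) = \frac{748}{25}$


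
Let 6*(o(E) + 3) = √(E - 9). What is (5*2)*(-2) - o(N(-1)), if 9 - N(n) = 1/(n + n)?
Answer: -17 - √2/12 ≈ -17.118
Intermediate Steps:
N(n) = 9 - 1/(2*n) (N(n) = 9 - 1/(n + n) = 9 - 1/(2*n))
o(E) = -3 + √(-9 + E)/6 (o(E) = -3 + √(E - 9)/6 = -3 + √(-9 + E)/6)
(5*2)*(-2) - o(N(-1)) = (5*2)*(-2) - (-3 + √(-9 + (9 - ½/(-1)))/6) = 10*(-2) - (-3 + √(-9 + (9 - ½*(-1)))/6) = -20 - (-3 + √(-9 + (9 + ½))/6) = -20 - (-3 + √(-9 + 19/2)/6) = -20 - (-3 + √(½)/6) = -20 - (-3 + (√2/2)/6) = -20 - (-3 + √2/12) = -20 + (3 - √2/12) = -17 - √2/12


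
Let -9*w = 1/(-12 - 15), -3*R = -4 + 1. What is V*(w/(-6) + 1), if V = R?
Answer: 1457/1458 ≈ 0.99931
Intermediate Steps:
R = 1 (R = -(-4 + 1)/3 = -⅓*(-3) = 1)
V = 1
w = 1/243 (w = -1/(9*(-12 - 15)) = -⅑/(-27) = -⅑*(-1/27) = 1/243 ≈ 0.0041152)
V*(w/(-6) + 1) = 1*((1/243)/(-6) + 1) = 1*((1/243)*(-⅙) + 1) = 1*(-1/1458 + 1) = 1*(1457/1458) = 1457/1458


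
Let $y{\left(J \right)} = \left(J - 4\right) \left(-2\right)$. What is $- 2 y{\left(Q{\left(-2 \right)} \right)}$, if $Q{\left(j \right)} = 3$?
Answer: $-4$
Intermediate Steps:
$y{\left(J \right)} = 8 - 2 J$ ($y{\left(J \right)} = \left(-4 + J\right) \left(-2\right) = 8 - 2 J$)
$- 2 y{\left(Q{\left(-2 \right)} \right)} = - 2 \left(8 - 6\right) = \left(-2\right) 2 = -4$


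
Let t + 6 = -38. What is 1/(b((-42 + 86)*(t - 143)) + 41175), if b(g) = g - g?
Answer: 1/41175 ≈ 2.4287e-5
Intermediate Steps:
t = -44 (t = -6 - 38 = -44)
b(g) = 0
1/(b((-42 + 86)*(t - 143)) + 41175) = 1/(0 + 41175) = 1/41175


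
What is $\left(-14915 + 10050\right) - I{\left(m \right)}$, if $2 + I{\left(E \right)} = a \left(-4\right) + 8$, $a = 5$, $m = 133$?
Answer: $-4851$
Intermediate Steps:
$I{\left(E \right)} = -14$ ($I{\left(E \right)} = -2 + \left(5 \left(-4\right) + 8\right) = -2 + \left(-20 + 8\right) = -2 - 12 = -14$)
$\left(-14915 + 10050\right) - I{\left(m \right)} = \left(-14915 + 10050\right) - -14 = -4865 + 14 = -4851$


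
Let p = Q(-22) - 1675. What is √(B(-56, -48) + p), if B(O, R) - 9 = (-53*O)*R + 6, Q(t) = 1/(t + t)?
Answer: I*√69756027/22 ≈ 379.64*I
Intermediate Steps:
Q(t) = 1/(2*t)
B(O, R) = 15 - 53*O*R (B(O, R) = 9 + ((-53*O)*R + 6) = 9 + (-53*O*R + 6) = 9 + (6 - 53*O*R) = 15 - 53*O*R)
p = -73701/44 (p = (½)/(-22) - 1675 = (½)*(-1/22) - 1675 = -1/44 - 1675 = -73701/44 ≈ -1675.0)
√(B(-56, -48) + p) = √((15 - 53*(-56)*(-48)) - 73701/44) = √((15 - 142464) - 73701/44) = √(-142449 - 73701/44) = √(-6341457/44) = I*√69756027/22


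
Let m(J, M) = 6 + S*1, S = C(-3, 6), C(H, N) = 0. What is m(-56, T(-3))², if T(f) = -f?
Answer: 36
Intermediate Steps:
S = 0
m(J, M) = 6 (m(J, M) = 6 + 0*1 = 6 + 0 = 6)
m(-56, T(-3))² = 6² = 36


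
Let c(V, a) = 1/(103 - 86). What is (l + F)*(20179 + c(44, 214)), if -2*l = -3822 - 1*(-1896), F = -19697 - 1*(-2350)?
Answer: -5620432896/17 ≈ -3.3061e+8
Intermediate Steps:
F = -17347 (F = -19697 + 2350 = -17347)
c(V, a) = 1/17
l = 963 (l = -(-3822 - 1*(-1896))/2 = -(-3822 + 1896)/2 = -½*(-1926) = 963)
(l + F)*(20179 + c(44, 214)) = (963 - 17347)*(20179 + 1/17) = -16384*343044/17 = -5620432896/17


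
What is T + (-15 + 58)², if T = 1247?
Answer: 3096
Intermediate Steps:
T + (-15 + 58)² = 1247 + (-15 + 58)² = 1247 + 43² = 1247 + 1849 = 3096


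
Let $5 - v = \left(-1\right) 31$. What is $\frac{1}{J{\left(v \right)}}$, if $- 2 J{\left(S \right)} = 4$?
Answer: $- \frac{1}{2} \approx -0.5$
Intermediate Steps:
$v = 36$ ($v = 5 - \left(-1\right) 31 = 5 - -31 = 5 + 31 = 36$)
$J{\left(S \right)} = -2$ ($J{\left(S \right)} = \left(- \frac{1}{2}\right) 4 = -2$)
$\frac{1}{J{\left(v \right)}} = \frac{1}{-2} = - \frac{1}{2}$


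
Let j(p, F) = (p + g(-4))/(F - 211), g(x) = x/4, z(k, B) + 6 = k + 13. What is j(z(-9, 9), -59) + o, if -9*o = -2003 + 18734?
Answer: -167309/90 ≈ -1859.0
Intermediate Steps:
z(k, B) = 7 + k (z(k, B) = -6 + (k + 13) = -6 + (13 + k) = 7 + k)
g(x) = x/4 (g(x) = x*(¼) = x/4)
j(p, F) = (-1 + p)/(-211 + F) (j(p, F) = (p + (¼)*(-4))/(F - 211) = (p - 1)/(-211 + F) = (-1 + p)/(-211 + F))
o = -1859 (o = -(-2003 + 18734)/9 = -⅑*16731 = -1859)
j(z(-9, 9), -59) + o = (-1 + (7 - 9))/(-211 - 59) - 1859 = (-1 - 2)/(-270) - 1859 = -1/270*(-3) - 1859 = 1/90 - 1859 = -167309/90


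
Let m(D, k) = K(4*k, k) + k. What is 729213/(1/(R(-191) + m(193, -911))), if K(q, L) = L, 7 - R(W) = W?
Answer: -1184241912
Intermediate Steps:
R(W) = 7 - W
m(D, k) = 2*k (m(D, k) = k + k = 2*k)
729213/(1/(R(-191) + m(193, -911))) = 729213/(1/((7 - 1*(-191)) + 2*(-911))) = 729213/(1/((7 + 191) - 1822)) = 729213/(1/(198 - 1822)) = 729213/(1/(-1624)) = 729213/(-1/1624) = 729213*(-1624) = -1184241912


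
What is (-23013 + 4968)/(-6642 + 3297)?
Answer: 1203/223 ≈ 5.3946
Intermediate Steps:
(-23013 + 4968)/(-6642 + 3297) = -18045/(-3345) = -18045*(-1/3345) = 1203/223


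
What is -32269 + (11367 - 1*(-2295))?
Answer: -18607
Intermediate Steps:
-32269 + (11367 - 1*(-2295)) = -32269 + (11367 + 2295) = -32269 + 13662 = -18607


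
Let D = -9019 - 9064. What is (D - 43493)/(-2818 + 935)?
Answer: 61576/1883 ≈ 32.701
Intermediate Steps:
D = -18083
(D - 43493)/(-2818 + 935) = (-18083 - 43493)/(-2818 + 935) = -61576/(-1883) = -61576*(-1/1883) = 61576/1883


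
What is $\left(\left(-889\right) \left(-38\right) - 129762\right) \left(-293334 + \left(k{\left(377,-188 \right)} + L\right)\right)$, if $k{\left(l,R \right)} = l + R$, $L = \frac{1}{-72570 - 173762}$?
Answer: $\frac{1732702804413295}{61583} \approx 2.8136 \cdot 10^{10}$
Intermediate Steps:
$L = - \frac{1}{246332}$ ($L = \frac{1}{-246332} = - \frac{1}{246332} \approx -4.0596 \cdot 10^{-6}$)
$k{\left(l,R \right)} = R + l$
$\left(\left(-889\right) \left(-38\right) - 129762\right) \left(-293334 + \left(k{\left(377,-188 \right)} + L\right)\right) = \left(\left(-889\right) \left(-38\right) - 129762\right) \left(-293334 + \left(\left(-188 + 377\right) - \frac{1}{246332}\right)\right) = \left(33782 - 129762\right) \left(-293334 + \left(189 - \frac{1}{246332}\right)\right) = - 95980 \left(-293334 + \frac{46556747}{246332}\right) = \left(-95980\right) \left(- \frac{72210994141}{246332}\right) = \frac{1732702804413295}{61583}$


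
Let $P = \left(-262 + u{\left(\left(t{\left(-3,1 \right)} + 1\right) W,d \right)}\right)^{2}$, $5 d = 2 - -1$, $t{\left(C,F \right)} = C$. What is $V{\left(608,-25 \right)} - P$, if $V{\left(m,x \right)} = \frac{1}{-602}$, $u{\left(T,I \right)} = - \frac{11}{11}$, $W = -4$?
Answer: $- \frac{41639739}{602} \approx -69169.0$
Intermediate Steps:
$d = \frac{3}{5}$ ($d = \frac{2 - -1}{5} = \frac{2 + 1}{5} = \frac{1}{5} \cdot 3 = \frac{3}{5} \approx 0.6$)
$u{\left(T,I \right)} = -1$ ($u{\left(T,I \right)} = \left(-11\right) \frac{1}{11} = -1$)
$V{\left(m,x \right)} = - \frac{1}{602}$
$P = 69169$ ($P = \left(-262 - 1\right)^{2} = \left(-263\right)^{2} = 69169$)
$V{\left(608,-25 \right)} - P = - \frac{1}{602} - 69169 = - \frac{41639739}{602}$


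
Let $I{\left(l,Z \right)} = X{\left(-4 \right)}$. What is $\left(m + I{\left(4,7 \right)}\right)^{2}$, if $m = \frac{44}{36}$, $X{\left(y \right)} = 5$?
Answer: $\frac{3136}{81} \approx 38.716$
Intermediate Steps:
$I{\left(l,Z \right)} = 5$
$m = \frac{11}{9}$ ($m = 44 \cdot \frac{1}{36} = \frac{11}{9} \approx 1.2222$)
$\left(m + I{\left(4,7 \right)}\right)^{2} = \left(\frac{11}{9} + 5\right)^{2} = \left(\frac{56}{9}\right)^{2} = \frac{3136}{81}$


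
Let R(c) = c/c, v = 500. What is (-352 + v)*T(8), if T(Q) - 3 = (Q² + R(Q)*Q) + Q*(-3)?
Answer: 7548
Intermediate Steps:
R(c) = 1
T(Q) = 3 + Q² - 2*Q (T(Q) = 3 + ((Q² + 1*Q) + Q*(-3)) = 3 + ((Q² + Q) - 3*Q) = 3 + ((Q + Q²) - 3*Q) = 3 + (Q² - 2*Q) = 3 + Q² - 2*Q)
(-352 + v)*T(8) = (-352 + 500)*(3 + 8² - 2*8) = 148*(3 + 64 - 16) = 148*51 = 7548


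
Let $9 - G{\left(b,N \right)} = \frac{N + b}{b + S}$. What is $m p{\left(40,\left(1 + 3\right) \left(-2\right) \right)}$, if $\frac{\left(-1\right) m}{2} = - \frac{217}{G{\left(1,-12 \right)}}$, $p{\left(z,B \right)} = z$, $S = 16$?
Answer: $\frac{73780}{41} \approx 1799.5$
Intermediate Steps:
$G{\left(b,N \right)} = 9 - \frac{N + b}{16 + b}$ ($G{\left(b,N \right)} = 9 - \frac{N + b}{b + 16} = 9 - \frac{N + b}{16 + b}$)
$m = \frac{3689}{82}$ ($m = - 2 \left(- \frac{217}{\frac{1}{16 + 1} \left(144 - -12 + 8 \cdot 1\right)}\right) = - 2 \left(- \frac{217}{\frac{1}{17} \left(144 + 12 + 8\right)}\right) = - 2 \left(- \frac{217}{\frac{1}{17} \cdot 164}\right) = - 2 \left(- \frac{217}{\frac{164}{17}}\right) = - 2 \left(\left(-217\right) \frac{17}{164}\right) = \left(-2\right) \left(- \frac{3689}{164}\right) = \frac{3689}{82} \approx 44.988$)
$m p{\left(40,\left(1 + 3\right) \left(-2\right) \right)} = \frac{3689}{82} \cdot 40 = \frac{73780}{41}$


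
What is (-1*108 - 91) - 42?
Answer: -241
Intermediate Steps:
(-1*108 - 91) - 42 = (-108 - 91) - 42 = -199 - 42 = -241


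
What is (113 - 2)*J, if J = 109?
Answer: 12099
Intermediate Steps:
(113 - 2)*J = (113 - 2)*109 = 111*109 = 12099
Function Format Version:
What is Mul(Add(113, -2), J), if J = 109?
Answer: 12099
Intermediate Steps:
Mul(Add(113, -2), J) = Mul(Add(113, -2), 109) = Mul(111, 109) = 12099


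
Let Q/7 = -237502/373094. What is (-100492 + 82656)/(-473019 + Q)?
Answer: 1663626146/44120553325 ≈ 0.037706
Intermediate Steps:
Q = -831257/186547 (Q = 7*(-237502/373094) = 7*(-237502*1/373094) = 7*(-118751/186547) = -831257/186547 ≈ -4.4560)
(-100492 + 82656)/(-473019 + Q) = (-100492 + 82656)/(-473019 - 831257/186547) = -17836/(-88241106650/186547) = -17836*(-186547/88241106650) = 1663626146/44120553325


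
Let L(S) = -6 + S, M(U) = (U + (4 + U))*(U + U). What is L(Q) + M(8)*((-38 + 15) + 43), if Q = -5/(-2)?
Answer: 12793/2 ≈ 6396.5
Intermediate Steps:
Q = 5/2 (Q = -5*(-1/2) = 5/2 ≈ 2.5000)
M(U) = 2*U*(4 + 2*U) (M(U) = (4 + 2*U)*(2*U) = 2*U*(4 + 2*U))
L(Q) + M(8)*((-38 + 15) + 43) = (-6 + 5/2) + (4*8*(2 + 8))*((-38 + 15) + 43) = -7/2 + (4*8*10)*(-23 + 43) = -7/2 + 320*20 = -7/2 + 6400 = 12793/2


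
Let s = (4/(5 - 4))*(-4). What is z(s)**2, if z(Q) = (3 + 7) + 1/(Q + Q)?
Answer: 101761/1024 ≈ 99.376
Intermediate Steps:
s = -16 (s = (4/1)*(-4) = (4*1)*(-4) = 4*(-4) = -16)
z(Q) = 10 + 1/(2*Q)
z(s)**2 = (10 + (1/2)/(-16))**2 = (10 + (1/2)*(-1/16))**2 = (10 - 1/32)**2 = (319/32)**2 = 101761/1024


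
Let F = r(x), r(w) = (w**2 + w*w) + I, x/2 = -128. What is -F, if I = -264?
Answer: -130808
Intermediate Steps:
x = -256 (x = 2*(-128) = -256)
r(w) = -264 + 2*w**2 (r(w) = (w**2 + w*w) - 264 = (w**2 + w**2) - 264 = 2*w**2 - 264 = -264 + 2*w**2)
F = 130808 (F = -264 + 2*(-256)**2 = -264 + 2*65536 = -264 + 131072 = 130808)
-F = -1*130808 = -130808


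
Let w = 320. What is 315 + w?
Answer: 635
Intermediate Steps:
315 + w = 315 + 320 = 635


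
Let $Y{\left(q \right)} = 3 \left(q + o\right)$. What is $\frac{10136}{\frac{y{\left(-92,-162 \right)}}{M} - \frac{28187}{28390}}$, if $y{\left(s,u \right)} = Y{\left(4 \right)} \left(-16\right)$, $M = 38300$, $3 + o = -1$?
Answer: $- \frac{287761040}{28187} \approx -10209.0$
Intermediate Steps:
$o = -4$ ($o = -3 - 1 = -4$)
$Y{\left(q \right)} = -12 + 3 q$ ($Y{\left(q \right)} = 3 \left(q - 4\right) = 3 \left(-4 + q\right) = -12 + 3 q$)
$y{\left(s,u \right)} = 0$ ($y{\left(s,u \right)} = \left(-12 + 3 \cdot 4\right) \left(-16\right) = \left(-12 + 12\right) \left(-16\right) = 0 \left(-16\right) = 0$)
$\frac{10136}{\frac{y{\left(-92,-162 \right)}}{M} - \frac{28187}{28390}} = \frac{10136}{\frac{0}{38300} - \frac{28187}{28390}} = \frac{10136}{0 \cdot \frac{1}{38300} - \frac{28187}{28390}} = \frac{10136}{0 - \frac{28187}{28390}} = \frac{10136}{- \frac{28187}{28390}} = 10136 \left(- \frac{28390}{28187}\right) = - \frac{287761040}{28187}$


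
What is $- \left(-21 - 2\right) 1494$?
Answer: $34362$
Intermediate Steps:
$- \left(-21 - 2\right) 1494 = - \left(-23\right) 1494 = \left(-1\right) \left(-34362\right) = 34362$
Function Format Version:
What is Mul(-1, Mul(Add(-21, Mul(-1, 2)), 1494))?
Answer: 34362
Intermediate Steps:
Mul(-1, Mul(Add(-21, Mul(-1, 2)), 1494)) = Mul(-1, Mul(Add(-21, -2), 1494)) = Mul(-1, Mul(-23, 1494)) = Mul(-1, -34362) = 34362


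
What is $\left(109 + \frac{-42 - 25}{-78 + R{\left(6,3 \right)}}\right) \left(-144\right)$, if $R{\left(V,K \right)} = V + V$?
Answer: $- \frac{174264}{11} \approx -15842.0$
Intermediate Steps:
$R{\left(V,K \right)} = 2 V$
$\left(109 + \frac{-42 - 25}{-78 + R{\left(6,3 \right)}}\right) \left(-144\right) = \left(109 + \frac{-42 - 25}{-78 + 2 \cdot 6}\right) \left(-144\right) = \left(109 - \frac{67}{-78 + 12}\right) \left(-144\right) = \left(109 - \frac{67}{-66}\right) \left(-144\right) = \left(109 - - \frac{67}{66}\right) \left(-144\right) = \left(109 + \frac{67}{66}\right) \left(-144\right) = \frac{7261}{66} \left(-144\right) = - \frac{174264}{11}$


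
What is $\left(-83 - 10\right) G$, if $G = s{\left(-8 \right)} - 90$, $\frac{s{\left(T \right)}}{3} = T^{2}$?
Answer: $-9486$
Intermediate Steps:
$s{\left(T \right)} = 3 T^{2}$
$G = 102$ ($G = 3 \left(-8\right)^{2} - 90 = 3 \cdot 64 - 90 = 192 - 90 = 102$)
$\left(-83 - 10\right) G = \left(-83 - 10\right) 102 = \left(-93\right) 102 = -9486$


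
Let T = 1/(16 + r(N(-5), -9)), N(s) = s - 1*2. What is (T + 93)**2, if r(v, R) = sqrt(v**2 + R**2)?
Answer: 68843443/7938 - 5867*sqrt(130)/3969 ≈ 8655.8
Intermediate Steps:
N(s) = -2 + s (N(s) = s - 2 = -2 + s)
r(v, R) = sqrt(R**2 + v**2)
T = 1/(16 + sqrt(130)) (T = 1/(16 + sqrt((-9)**2 + (-2 - 5)**2)) = 1/(16 + sqrt(81 + (-7)**2)) = 1/(16 + sqrt(81 + 49)) = 1/(16 + sqrt(130)) ≈ 0.036494)
(T + 93)**2 = ((8/63 - sqrt(130)/126) + 93)**2 = (5867/63 - sqrt(130)/126)**2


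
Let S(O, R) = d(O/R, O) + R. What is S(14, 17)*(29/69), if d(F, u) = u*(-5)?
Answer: -1537/69 ≈ -22.275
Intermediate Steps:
d(F, u) = -5*u
S(O, R) = R - 5*O (S(O, R) = -5*O + R = R - 5*O)
S(14, 17)*(29/69) = (17 - 5*14)*(29/69) = (17 - 70)*(29*(1/69)) = -53*29/69 = -1537/69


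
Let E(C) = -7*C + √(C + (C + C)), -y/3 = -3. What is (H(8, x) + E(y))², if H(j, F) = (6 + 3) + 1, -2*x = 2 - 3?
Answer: 2836 - 318*√3 ≈ 2285.2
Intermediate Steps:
x = ½ (x = -(2 - 3)/2 = -½*(-1) = ½ ≈ 0.50000)
H(j, F) = 10 (H(j, F) = 9 + 1 = 10)
y = 9 (y = -3*(-3) = 9)
E(C) = -7*C + √3*√C (E(C) = -7*C + √(C + 2*C) = -7*C + √(3*C) = -7*C + √3*√C)
(H(8, x) + E(y))² = (10 + (-7*9 + √3*√9))² = (10 + (-63 + √3*3))² = (10 + (-63 + 3*√3))² = (-53 + 3*√3)²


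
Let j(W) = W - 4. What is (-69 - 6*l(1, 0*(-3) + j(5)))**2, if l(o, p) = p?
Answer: 5625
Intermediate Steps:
j(W) = -4 + W
(-69 - 6*l(1, 0*(-3) + j(5)))**2 = (-69 - 6*(0*(-3) + (-4 + 5)))**2 = (-69 - 6*(0 + 1))**2 = (-69 - 6*1)**2 = (-69 - 6)**2 = (-75)**2 = 5625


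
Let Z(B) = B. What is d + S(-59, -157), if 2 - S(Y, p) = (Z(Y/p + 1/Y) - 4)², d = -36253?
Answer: -3111588257403/85803169 ≈ -36264.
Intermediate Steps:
S(Y, p) = 2 - (-4 + 1/Y + Y/p)² (S(Y, p) = 2 - ((Y/p + 1/Y) - 4)² = 2 - ((1/Y + Y/p) - 4)² = 2 - (-4 + 1/Y + Y/p)²)
d + S(-59, -157) = -36253 + (2 - (-4 + 1/(-59) - 59/(-157))²) = -36253 + (2 - (-4 - 1/59 - 59*(-1/157))²) = -36253 + (2 - (-4 - 1/59 + 59/157)²) = -36253 + (2 - (-33728/9263)²) = -36253 + (2 - 1*1137577984/85803169) = -36253 + (2 - 1137577984/85803169) = -36253 - 965971646/85803169 = -3111588257403/85803169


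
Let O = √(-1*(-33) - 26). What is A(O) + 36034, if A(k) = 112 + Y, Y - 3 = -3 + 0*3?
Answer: 36146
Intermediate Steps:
O = √7 (O = √(33 - 26) = √7 ≈ 2.6458)
Y = 0 (Y = 3 + (-3 + 0*3) = 3 + (-3 + 0) = 3 - 3 = 0)
A(k) = 112 (A(k) = 112 + 0 = 112)
A(O) + 36034 = 112 + 36034 = 36146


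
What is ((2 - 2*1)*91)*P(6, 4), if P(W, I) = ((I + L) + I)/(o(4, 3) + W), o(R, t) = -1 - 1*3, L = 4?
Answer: 0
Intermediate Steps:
o(R, t) = -4 (o(R, t) = -1 - 3 = -4)
P(W, I) = (4 + 2*I)/(-4 + W) (P(W, I) = ((I + 4) + I)/(-4 + W) = ((4 + I) + I)/(-4 + W) = (4 + 2*I)/(-4 + W))
((2 - 2*1)*91)*P(6, 4) = ((2 - 2*1)*91)*(2*(2 + 4)/(-4 + 6)) = ((2 - 2)*91)*(2*6/2) = (0*91)*(2*(½)*6) = 0*6 = 0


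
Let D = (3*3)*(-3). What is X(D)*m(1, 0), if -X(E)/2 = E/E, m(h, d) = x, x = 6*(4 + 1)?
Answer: -60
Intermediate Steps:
x = 30 (x = 6*5 = 30)
m(h, d) = 30
D = -27 (D = 9*(-3) = -27)
X(E) = -2 (X(E) = -2*E/E = -2*1 = -2)
X(D)*m(1, 0) = -2*30 = -60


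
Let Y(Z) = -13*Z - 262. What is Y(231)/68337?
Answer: -3265/68337 ≈ -0.047778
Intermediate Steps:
Y(Z) = -262 - 13*Z
Y(231)/68337 = (-262 - 13*231)/68337 = (-262 - 3003)*(1/68337) = -3265*1/68337 = -3265/68337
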